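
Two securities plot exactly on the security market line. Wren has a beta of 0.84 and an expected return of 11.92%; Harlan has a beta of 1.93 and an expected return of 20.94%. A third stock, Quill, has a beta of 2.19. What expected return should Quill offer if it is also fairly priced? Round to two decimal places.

MRP (SML slope) = (20.94% − 11.92%) / (1.93 − 0.84) = 9.02% / 1.09 = 8.2752%
R_f (intercept) = 11.92% − 0.84 × 8.2752% = 4.9688%
E(R_Quill) = R_f + β × MRP = 4.9688% + 2.19 × 8.2752% = 23.09%

23.09%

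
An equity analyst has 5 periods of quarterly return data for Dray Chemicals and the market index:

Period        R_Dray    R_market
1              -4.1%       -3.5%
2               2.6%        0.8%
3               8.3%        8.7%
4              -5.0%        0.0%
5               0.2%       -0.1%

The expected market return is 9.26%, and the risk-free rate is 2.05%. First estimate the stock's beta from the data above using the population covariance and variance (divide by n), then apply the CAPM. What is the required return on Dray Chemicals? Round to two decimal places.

9.67%

Mean R_i = (-4.1 + 2.6 + 8.3 − 5.0 + 0.2) / 5 = 0.4000%
Mean R_m = (-3.5 + 0.8 + 8.7 + 0.0 − 0.1) / 5 = 1.1800%
Σ(R_i − R̄_i)(R_m − R̄_m) = 86.2600  ⇒  Cov = 86.2600 / 5 = 17.2520
Σ(R_m − R̄_m)² = 81.6280  ⇒  Var(R_m) = 81.6280 / 5 = 16.3256
β = Cov / Var(R_m) = 17.2520 / 16.3256 = 1.0567
MRP = 9.26% − 2.05% = 7.21%
E(R) = R_f + β × MRP = 2.05% + 1.0567 × 7.21% = 9.67%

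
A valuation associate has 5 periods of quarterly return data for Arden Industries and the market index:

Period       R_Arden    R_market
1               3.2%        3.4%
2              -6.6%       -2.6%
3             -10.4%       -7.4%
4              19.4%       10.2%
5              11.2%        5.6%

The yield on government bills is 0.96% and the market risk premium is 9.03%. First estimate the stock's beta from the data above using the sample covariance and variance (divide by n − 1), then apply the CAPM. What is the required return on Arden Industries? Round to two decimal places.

Mean R_i = (3.2 − 6.6 − 10.4 + 19.4 + 11.2) / 5 = 3.3600%
Mean R_m = (3.4 − 2.6 − 7.4 + 10.2 + 5.6) / 5 = 1.8400%
Σ(R_i − R̄_i)(R_m − R̄_m) = 334.6880  ⇒  Cov = 334.6880 / 4 = 83.6720
Σ(R_m − R̄_m)² = 191.5520  ⇒  Var(R_m) = 191.5520 / 4 = 47.8880
β = Cov / Var(R_m) = 83.6720 / 47.8880 = 1.7472
E(R) = R_f + β × MRP = 0.96% + 1.7472 × 9.03% = 16.74%

16.74%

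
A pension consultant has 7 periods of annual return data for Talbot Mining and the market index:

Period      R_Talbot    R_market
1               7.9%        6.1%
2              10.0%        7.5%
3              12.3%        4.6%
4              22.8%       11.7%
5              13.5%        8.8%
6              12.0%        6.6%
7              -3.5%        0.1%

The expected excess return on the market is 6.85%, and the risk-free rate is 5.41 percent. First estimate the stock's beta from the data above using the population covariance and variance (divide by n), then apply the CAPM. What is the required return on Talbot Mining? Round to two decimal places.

19.25%

Mean R_i = (7.9 + 10.0 + 12.3 + 22.8 + 13.5 + 12.0 − 3.5) / 7 = 10.7143%
Mean R_m = (6.1 + 7.5 + 4.6 + 11.7 + 8.8 + 6.6 + 0.1) / 7 = 6.4857%
Σ(R_i − R̄_i)(R_m − R̄_m) = 157.7514  ⇒  Cov = 157.7514 / 7 = 22.5359
Σ(R_m − R̄_m)² = 78.0686  ⇒  Var(R_m) = 78.0686 / 7 = 11.1527
β = Cov / Var(R_m) = 22.5359 / 11.1527 = 2.0207
E(R) = R_f + β × MRP = 5.41% + 2.0207 × 6.85% = 19.25%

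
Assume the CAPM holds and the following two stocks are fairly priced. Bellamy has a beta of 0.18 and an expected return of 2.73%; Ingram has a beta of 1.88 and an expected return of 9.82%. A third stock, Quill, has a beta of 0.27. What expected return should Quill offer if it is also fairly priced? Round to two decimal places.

MRP (SML slope) = (9.82% − 2.73%) / (1.88 − 0.18) = 7.09% / 1.70 = 4.1706%
R_f (intercept) = 2.73% − 0.18 × 4.1706% = 1.9793%
E(R_Quill) = R_f + β × MRP = 1.9793% + 0.27 × 4.1706% = 3.11%

3.11%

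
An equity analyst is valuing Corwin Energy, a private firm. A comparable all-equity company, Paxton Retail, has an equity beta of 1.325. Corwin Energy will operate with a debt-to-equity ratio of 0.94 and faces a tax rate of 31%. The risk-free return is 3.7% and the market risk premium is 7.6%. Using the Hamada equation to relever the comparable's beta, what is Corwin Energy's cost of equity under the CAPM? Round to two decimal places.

20.30%

β_L = β_U × [1 + (1 − t)(D/E)] = 1.325 × [1 + (1 − 0.31) × 0.94]
    = 1.325 × [1 + 0.69 × 0.94] = 1.325 × 1.6486 = 2.1844
E(R) = R_f + β_L × MRP = 3.7% + 2.1844 × 7.6% = 20.30%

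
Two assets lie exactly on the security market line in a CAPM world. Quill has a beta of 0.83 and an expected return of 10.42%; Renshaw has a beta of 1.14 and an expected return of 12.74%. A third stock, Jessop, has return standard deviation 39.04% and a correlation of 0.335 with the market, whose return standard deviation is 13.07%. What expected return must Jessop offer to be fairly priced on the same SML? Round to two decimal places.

MRP = (12.74% − 10.42%) / (1.14 − 0.83) = 7.4839%
R_f = 10.42% − 0.83 × 7.4839% = 4.2084%
β_Jessop = ρ·σ_i/σ_m = 0.335 × 39.04 / 13.07 = 1.0006
E(R_Jessop) = R_f + β × MRP = 4.2084% + 1.0006 × 7.4839% = 11.70%

11.70%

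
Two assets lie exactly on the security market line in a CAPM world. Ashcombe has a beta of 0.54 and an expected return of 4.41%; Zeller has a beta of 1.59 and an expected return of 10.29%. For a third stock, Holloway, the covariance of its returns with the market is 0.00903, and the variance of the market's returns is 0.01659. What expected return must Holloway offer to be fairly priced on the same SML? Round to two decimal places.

4.43%

MRP = (10.29% − 4.41%) / (1.59 − 0.54) = 5.6000%
R_f = 4.41% − 0.54 × 5.6000% = 1.3860%
β_Holloway = Cov / Var(R_m) = 0.00903 / 0.01659 = 0.5443
E(R_Holloway) = R_f + β × MRP = 1.3860% + 0.5443 × 5.6000% = 4.43%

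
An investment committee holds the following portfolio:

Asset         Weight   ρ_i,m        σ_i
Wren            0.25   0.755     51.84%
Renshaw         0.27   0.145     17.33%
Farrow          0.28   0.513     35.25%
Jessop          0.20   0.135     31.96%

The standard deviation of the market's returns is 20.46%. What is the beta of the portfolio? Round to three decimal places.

β_Wren = 0.755 × 51.84% / 20.46% = 1.9130
β_Renshaw = 0.145 × 17.33% / 20.46% = 0.1228
β_Farrow = 0.513 × 35.25% / 20.46% = 0.8838
β_Jessop = 0.135 × 31.96% / 20.46% = 0.2109
β_P = Σ w_i β_i = 0.25×1.9130 + 0.27×0.1228 + 0.28×0.8838 + 0.20×0.2109 = 0.8011

0.801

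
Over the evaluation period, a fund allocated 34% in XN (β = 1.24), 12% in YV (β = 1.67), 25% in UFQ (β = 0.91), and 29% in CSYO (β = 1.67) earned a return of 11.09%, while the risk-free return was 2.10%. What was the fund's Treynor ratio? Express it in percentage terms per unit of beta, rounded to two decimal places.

β_P = 0.34×1.24 + 0.12×1.67 + 0.25×0.91 + 0.29×1.67 = 1.3338
Treynor = (R_P − R_f) / β_P = (11.09% − 2.10%) / 1.3338 = 8.99% / 1.3338 = 6.74%

6.74%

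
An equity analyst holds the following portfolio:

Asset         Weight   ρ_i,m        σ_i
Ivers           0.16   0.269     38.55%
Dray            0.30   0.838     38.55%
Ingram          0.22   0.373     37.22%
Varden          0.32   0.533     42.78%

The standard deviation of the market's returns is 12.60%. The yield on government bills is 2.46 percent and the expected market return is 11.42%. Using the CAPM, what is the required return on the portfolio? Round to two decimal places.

β_Ivers = 0.269 × 38.55% / 12.60% = 0.8230
β_Dray = 0.838 × 38.55% / 12.60% = 2.5639
β_Ingram = 0.373 × 37.22% / 12.60% = 1.1018
β_Varden = 0.533 × 42.78% / 12.60% = 1.8097
β_P = Σ w_i β_i = 0.16×0.8230 + 0.30×2.5639 + 0.22×1.1018 + 0.32×1.8097 = 1.7224
MRP = 11.42% − 2.46% = 8.96%
E(R_P) = R_f + β_P × MRP = 2.46% + 1.7224 × 8.96% = 17.89%

17.89%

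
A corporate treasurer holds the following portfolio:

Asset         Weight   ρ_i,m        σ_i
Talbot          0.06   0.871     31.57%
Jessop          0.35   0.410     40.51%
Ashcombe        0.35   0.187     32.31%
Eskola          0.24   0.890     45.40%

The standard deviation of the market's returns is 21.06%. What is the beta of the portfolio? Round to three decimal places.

β_Talbot = 0.871 × 31.57% / 21.06% = 1.3057
β_Jessop = 0.410 × 40.51% / 21.06% = 0.7887
β_Ashcombe = 0.187 × 32.31% / 21.06% = 0.2869
β_Eskola = 0.890 × 45.40% / 21.06% = 1.9186
β_P = Σ w_i β_i = 0.06×1.3057 + 0.35×0.7887 + 0.35×0.2869 + 0.24×1.9186 = 0.9153

0.915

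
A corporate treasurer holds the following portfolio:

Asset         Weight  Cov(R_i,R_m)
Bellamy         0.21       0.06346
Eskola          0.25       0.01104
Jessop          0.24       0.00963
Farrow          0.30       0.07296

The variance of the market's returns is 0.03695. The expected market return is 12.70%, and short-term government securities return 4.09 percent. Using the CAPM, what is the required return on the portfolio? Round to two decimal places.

13.48%

β_Bellamy = 0.06346 / 0.03695 = 1.7175
β_Eskola = 0.01104 / 0.03695 = 0.2988
β_Jessop = 0.00963 / 0.03695 = 0.2606
β_Farrow = 0.07296 / 0.03695 = 1.9746
β_P = Σ w_i β_i = 0.21×1.7175 + 0.25×0.2988 + 0.24×0.2606 + 0.30×1.9746 = 1.0903
MRP = 12.70% − 4.09% = 8.61%
E(R_P) = R_f + β_P × MRP = 4.09% + 1.0903 × 8.61% = 13.48%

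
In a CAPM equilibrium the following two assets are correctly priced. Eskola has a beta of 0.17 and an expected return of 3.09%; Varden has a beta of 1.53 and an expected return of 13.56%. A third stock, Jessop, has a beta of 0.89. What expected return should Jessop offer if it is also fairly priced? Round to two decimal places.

8.63%

MRP (SML slope) = (13.56% − 3.09%) / (1.53 − 0.17) = 10.47% / 1.36 = 7.6985%
R_f (intercept) = 3.09% − 0.17 × 7.6985% = 1.7813%
E(R_Jessop) = R_f + β × MRP = 1.7813% + 0.89 × 7.6985% = 8.63%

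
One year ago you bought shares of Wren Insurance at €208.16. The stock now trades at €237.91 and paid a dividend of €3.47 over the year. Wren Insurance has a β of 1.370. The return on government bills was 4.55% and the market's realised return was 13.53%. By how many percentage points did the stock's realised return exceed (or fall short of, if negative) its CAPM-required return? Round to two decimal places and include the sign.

-0.89%

Realised HPR = (P1 + D1 − P0) / P0 = (237.91 + 3.47 − 208.16) / 208.16 = 33.22 / 208.16 = 15.9589%
MRP = 13.53% − 4.55% = 8.98%
CAPM required = R_f + β·MRP = 4.55% + 1.370 × 8.98% = 16.85260%
α = realised − required = 15.9589% − 16.85260% = -0.89%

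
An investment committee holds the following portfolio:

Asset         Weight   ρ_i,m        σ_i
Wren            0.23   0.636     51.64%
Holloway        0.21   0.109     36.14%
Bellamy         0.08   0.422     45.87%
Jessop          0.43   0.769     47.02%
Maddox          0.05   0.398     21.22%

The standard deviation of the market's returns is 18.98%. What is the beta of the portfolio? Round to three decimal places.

β_Wren = 0.636 × 51.64% / 18.98% = 1.7304
β_Holloway = 0.109 × 36.14% / 18.98% = 0.2075
β_Bellamy = 0.422 × 45.87% / 18.98% = 1.0199
β_Jessop = 0.769 × 47.02% / 18.98% = 1.9051
β_Maddox = 0.398 × 21.22% / 18.98% = 0.4450
β_P = Σ w_i β_i = 0.23×1.7304 + 0.21×0.2075 + 0.08×1.0199 + 0.43×1.9051 + 0.05×0.4450 = 1.3646

1.365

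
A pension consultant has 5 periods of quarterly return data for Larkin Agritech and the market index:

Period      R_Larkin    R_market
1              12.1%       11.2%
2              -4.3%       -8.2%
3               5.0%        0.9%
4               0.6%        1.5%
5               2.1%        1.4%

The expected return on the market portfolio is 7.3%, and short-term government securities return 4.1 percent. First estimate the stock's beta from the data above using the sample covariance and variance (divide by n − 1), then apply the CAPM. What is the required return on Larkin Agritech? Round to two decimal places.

6.78%

Mean R_i = (12.1 − 4.3 + 5.0 + 0.6 + 2.1) / 5 = 3.1000%
Mean R_m = (11.2 − 8.2 + 0.9 + 1.5 + 1.4) / 5 = 1.3600%
Σ(R_i − R̄_i)(R_m − R̄_m) = 158.0400  ⇒  Cov = 158.0400 / 4 = 39.5100
Σ(R_m − R̄_m)² = 188.4520  ⇒  Var(R_m) = 188.4520 / 4 = 47.1130
β = Cov / Var(R_m) = 39.5100 / 47.1130 = 0.8386
MRP = 7.3% − 4.1% = 3.20%
E(R) = R_f + β × MRP = 4.1% + 0.8386 × 3.2% = 6.78%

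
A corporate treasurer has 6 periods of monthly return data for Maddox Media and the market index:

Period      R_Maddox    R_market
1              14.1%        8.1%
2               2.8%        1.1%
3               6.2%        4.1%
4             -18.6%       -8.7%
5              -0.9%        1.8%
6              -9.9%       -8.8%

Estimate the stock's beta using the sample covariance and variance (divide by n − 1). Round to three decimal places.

1.621

Mean R_i = (14.1 + 2.8 + 6.2 − 18.6 − 0.9 − 9.9) / 6 = -1.0500%
Mean R_m = (8.1 + 1.1 + 4.1 − 8.7 + 1.8 − 8.8) / 6 = -0.4000%
Σ(R_i − R̄_i)(R_m − R̄_m) = 387.5100  ⇒  Cov = 387.5100 / 5 = 77.5020
Σ(R_m − R̄_m)² = 239.0400  ⇒  Var(R_m) = 239.0400 / 5 = 47.8080
β = Cov / Var(R_m) = 77.5020 / 47.8080 = 1.6211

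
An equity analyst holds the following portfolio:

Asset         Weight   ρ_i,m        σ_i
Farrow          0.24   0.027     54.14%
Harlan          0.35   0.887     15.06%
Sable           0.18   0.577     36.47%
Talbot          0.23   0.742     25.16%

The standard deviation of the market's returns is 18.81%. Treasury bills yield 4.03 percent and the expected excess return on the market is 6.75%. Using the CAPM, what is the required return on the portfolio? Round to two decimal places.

β_Farrow = 0.027 × 54.14% / 18.81% = 0.0777
β_Harlan = 0.887 × 15.06% / 18.81% = 0.7102
β_Sable = 0.577 × 36.47% / 18.81% = 1.1187
β_Talbot = 0.742 × 25.16% / 18.81% = 0.9925
β_P = Σ w_i β_i = 0.24×0.0777 + 0.35×0.7102 + 0.18×1.1187 + 0.23×0.9925 = 0.6969
E(R_P) = R_f + β_P × MRP = 4.03% + 0.6969 × 6.75% = 8.73%

8.73%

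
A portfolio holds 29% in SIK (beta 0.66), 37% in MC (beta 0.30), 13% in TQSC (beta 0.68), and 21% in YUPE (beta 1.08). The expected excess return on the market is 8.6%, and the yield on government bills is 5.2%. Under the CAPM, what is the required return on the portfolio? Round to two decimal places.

β_P = Σ w_i β_i = 0.29×0.66 + 0.37×0.30 + 0.13×0.68 + 0.21×1.08 = 0.6176
E(R_P) = R_f + β_P × MRP = 5.2% + 0.6176 × 8.6% = 10.51%

10.51%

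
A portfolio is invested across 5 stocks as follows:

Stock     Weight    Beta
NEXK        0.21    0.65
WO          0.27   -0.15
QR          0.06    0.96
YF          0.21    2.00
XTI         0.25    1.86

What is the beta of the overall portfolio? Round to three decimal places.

1.039

β_P = Σ w_i β_i = 0.21×0.65 + 0.27×-0.15 + 0.06×0.96 + 0.21×2.00 + 0.25×1.86 = 1.0386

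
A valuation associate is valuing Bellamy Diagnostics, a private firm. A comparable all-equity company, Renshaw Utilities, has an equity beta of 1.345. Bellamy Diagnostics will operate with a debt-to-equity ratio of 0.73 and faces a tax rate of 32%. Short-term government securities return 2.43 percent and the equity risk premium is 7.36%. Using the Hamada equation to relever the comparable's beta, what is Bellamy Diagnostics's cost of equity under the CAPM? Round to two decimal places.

β_L = β_U × [1 + (1 − t)(D/E)] = 1.345 × [1 + (1 − 0.32) × 0.73]
    = 1.345 × [1 + 0.68 × 0.73] = 1.345 × 1.4964 = 2.0127
E(R) = R_f + β_L × MRP = 2.43% + 2.0127 × 7.36% = 17.24%

17.24%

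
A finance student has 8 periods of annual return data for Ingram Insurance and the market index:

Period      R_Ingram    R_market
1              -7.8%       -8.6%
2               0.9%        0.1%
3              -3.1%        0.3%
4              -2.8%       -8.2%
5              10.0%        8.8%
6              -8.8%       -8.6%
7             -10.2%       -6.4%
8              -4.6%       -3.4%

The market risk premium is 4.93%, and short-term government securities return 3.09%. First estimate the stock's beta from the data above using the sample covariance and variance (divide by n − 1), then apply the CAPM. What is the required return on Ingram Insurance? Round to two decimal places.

7.78%

Mean R_i = (-7.8 + 0.9 − 3.1 − 2.8 + 10.0 − 8.8 − 10.2 − 4.6) / 8 = -3.3000%
Mean R_m = (-8.6 + 0.1 + 0.3 − 8.2 + 8.8 − 8.6 − 6.4 − 3.4) / 8 = -3.2500%
Σ(R_i − R̄_i)(R_m − R̄_m) = 248.0000  ⇒  Cov = 248.0000 / 7 = 35.4286
Σ(R_m − R̄_m)² = 260.7200  ⇒  Var(R_m) = 260.7200 / 7 = 37.2457
β = Cov / Var(R_m) = 35.4286 / 37.2457 = 0.9512
E(R) = R_f + β × MRP = 3.09% + 0.9512 × 4.93% = 7.78%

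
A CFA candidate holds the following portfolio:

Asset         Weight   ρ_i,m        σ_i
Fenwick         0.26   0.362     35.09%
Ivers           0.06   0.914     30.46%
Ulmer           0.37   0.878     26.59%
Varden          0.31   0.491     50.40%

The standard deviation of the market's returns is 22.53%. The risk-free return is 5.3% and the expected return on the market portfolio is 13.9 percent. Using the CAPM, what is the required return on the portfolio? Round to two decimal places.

β_Fenwick = 0.362 × 35.09% / 22.53% = 0.5638
β_Ivers = 0.914 × 30.46% / 22.53% = 1.2357
β_Ulmer = 0.878 × 26.59% / 22.53% = 1.0362
β_Varden = 0.491 × 50.40% / 22.53% = 1.0984
β_P = Σ w_i β_i = 0.26×0.5638 + 0.06×1.2357 + 0.37×1.0362 + 0.31×1.0984 = 0.9446
MRP = 13.9% − 5.3% = 8.60%
E(R_P) = R_f + β_P × MRP = 5.3% + 0.9446 × 8.6% = 13.42%

13.42%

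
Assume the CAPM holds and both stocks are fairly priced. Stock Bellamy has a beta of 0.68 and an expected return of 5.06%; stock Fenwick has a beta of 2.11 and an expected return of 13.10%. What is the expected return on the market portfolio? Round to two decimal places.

6.86%

Both satisfy E(R) = R_f + β·MRP, so the slope of the SML is
MRP = (13.10% − 5.06%) / (2.11 − 0.68) = 8.04% / 1.43 = 5.6224%
R_f = E(R_Bellamy) − β_Bellamy·MRP = 5.06% − 0.68 × 5.6224% = 1.2368%
E(R_m) = R_f + MRP = 1.2368% + 5.6224% = 6.86%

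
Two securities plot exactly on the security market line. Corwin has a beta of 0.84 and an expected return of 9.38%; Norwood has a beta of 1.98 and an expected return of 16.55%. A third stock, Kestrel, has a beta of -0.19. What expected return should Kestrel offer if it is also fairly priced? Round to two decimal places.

MRP (SML slope) = (16.55% − 9.38%) / (1.98 − 0.84) = 7.17% / 1.14 = 6.2895%
R_f (intercept) = 9.38% − 0.84 × 6.2895% = 4.0968%
E(R_Kestrel) = R_f + β × MRP = 4.0968% + -0.19 × 6.2895% = 2.90%

2.90%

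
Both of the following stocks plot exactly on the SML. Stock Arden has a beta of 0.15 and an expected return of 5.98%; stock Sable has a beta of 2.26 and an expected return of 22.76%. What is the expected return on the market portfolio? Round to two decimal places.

12.74%

Both satisfy E(R) = R_f + β·MRP, so the slope of the SML is
MRP = (22.76% − 5.98%) / (2.26 − 0.15) = 16.78% / 2.11 = 7.9526%
R_f = E(R_Arden) − β_Arden·MRP = 5.98% − 0.15 × 7.9526% = 4.7871%
E(R_m) = R_f + MRP = 4.7871% + 7.9526% = 12.74%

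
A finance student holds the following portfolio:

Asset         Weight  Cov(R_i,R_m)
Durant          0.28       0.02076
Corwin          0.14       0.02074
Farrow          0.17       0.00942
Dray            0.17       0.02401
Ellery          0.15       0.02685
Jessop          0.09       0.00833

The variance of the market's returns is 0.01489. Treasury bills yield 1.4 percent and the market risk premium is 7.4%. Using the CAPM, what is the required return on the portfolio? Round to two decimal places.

10.93%

β_Durant = 0.02076 / 0.01489 = 1.3942
β_Corwin = 0.02074 / 0.01489 = 1.3929
β_Farrow = 0.00942 / 0.01489 = 0.6326
β_Dray = 0.02401 / 0.01489 = 1.6125
β_Ellery = 0.02685 / 0.01489 = 1.8032
β_Jessop = 0.00833 / 0.01489 = 0.5594
β_P = Σ w_i β_i = 0.28×1.3942 + 0.14×1.3929 + 0.17×0.6326 + 0.17×1.6125 + 0.15×1.8032 + 0.09×0.5594 = 1.2879
E(R_P) = R_f + β_P × MRP = 1.4% + 1.2879 × 7.4% = 10.93%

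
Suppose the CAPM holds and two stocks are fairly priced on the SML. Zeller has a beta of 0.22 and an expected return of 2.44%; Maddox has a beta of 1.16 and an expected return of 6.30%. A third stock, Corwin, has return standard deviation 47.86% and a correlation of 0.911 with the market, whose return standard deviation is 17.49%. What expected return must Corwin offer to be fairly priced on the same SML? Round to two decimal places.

MRP = (6.30% − 2.44%) / (1.16 − 0.22) = 4.1064%
R_f = 2.44% − 0.22 × 4.1064% = 1.5366%
β_Corwin = ρ·σ_i/σ_m = 0.911 × 47.86 / 17.49 = 2.4929
E(R_Corwin) = R_f + β × MRP = 1.5366% + 2.4929 × 4.1064% = 11.77%

11.77%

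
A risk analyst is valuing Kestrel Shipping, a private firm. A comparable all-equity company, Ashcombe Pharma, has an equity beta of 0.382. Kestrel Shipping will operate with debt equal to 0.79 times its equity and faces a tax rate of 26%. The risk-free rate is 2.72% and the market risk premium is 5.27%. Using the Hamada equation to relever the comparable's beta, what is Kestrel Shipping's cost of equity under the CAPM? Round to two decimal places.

5.91%

β_L = β_U × [1 + (1 − t)(D/E)] = 0.382 × [1 + (1 − 0.26) × 0.79]
    = 0.382 × [1 + 0.74 × 0.79] = 0.382 × 1.5846 = 0.6053
E(R) = R_f + β_L × MRP = 2.72% + 0.6053 × 5.27% = 5.91%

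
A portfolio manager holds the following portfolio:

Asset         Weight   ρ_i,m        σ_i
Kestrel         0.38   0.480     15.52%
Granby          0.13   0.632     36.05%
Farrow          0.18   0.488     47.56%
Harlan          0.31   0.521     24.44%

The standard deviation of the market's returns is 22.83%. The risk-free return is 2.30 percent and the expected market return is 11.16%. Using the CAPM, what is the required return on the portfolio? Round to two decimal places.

7.70%

β_Kestrel = 0.480 × 15.52% / 22.83% = 0.3263
β_Granby = 0.632 × 36.05% / 22.83% = 0.9980
β_Farrow = 0.488 × 47.56% / 22.83% = 1.0166
β_Harlan = 0.521 × 24.44% / 22.83% = 0.5577
β_P = Σ w_i β_i = 0.38×0.3263 + 0.13×0.9980 + 0.18×1.0166 + 0.31×0.5577 = 0.6096
MRP = 11.16% − 2.30% = 8.86%
E(R_P) = R_f + β_P × MRP = 2.30% + 0.6096 × 8.86% = 7.70%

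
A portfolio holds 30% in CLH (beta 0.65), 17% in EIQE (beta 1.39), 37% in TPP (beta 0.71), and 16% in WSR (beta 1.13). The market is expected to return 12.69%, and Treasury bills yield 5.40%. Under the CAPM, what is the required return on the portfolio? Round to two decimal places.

β_P = Σ w_i β_i = 0.30×0.65 + 0.17×1.39 + 0.37×0.71 + 0.16×1.13 = 0.8748
MRP = 12.69% − 5.40% = 7.29%
E(R_P) = R_f + β_P × MRP = 5.40% + 0.8748 × 7.29% = 11.78%

11.78%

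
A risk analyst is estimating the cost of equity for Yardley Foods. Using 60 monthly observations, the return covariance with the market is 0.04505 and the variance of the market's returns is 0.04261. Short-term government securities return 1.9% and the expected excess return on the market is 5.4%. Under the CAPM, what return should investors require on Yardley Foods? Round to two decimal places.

7.61%

β = Cov(R_i, R_m) / Var(R_m) = 0.04505 / 0.04261 = 1.0573
E(R) = R_f + β × MRP = 1.9% + 1.0573 × 5.4% = 7.61%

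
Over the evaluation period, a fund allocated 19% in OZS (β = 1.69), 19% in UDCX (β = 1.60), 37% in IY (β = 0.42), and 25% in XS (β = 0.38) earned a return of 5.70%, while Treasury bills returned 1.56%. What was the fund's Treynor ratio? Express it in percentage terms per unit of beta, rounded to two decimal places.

β_P = 0.19×1.69 + 0.19×1.60 + 0.37×0.42 + 0.25×0.38 = 0.8755
Treynor = (R_P − R_f) / β_P = (5.70% − 1.56%) / 0.8755 = 4.14% / 0.8755 = 4.73%

4.73%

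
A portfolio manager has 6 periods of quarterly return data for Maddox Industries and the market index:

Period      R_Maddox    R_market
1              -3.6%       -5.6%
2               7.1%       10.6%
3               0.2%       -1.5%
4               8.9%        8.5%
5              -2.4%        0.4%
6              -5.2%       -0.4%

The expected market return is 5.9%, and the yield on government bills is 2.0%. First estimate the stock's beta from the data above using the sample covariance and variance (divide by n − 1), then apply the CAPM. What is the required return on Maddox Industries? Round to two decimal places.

Mean R_i = (-3.6 + 7.1 + 0.2 + 8.9 − 2.4 − 5.2) / 6 = 0.8333%
Mean R_m = (-5.6 + 10.6 − 1.5 + 8.5 + 0.4 − 0.4) / 6 = 2.0000%
Σ(R_i − R̄_i)(R_m − R̄_m) = 161.8900  ⇒  Cov = 161.8900 / 5 = 32.3780
Σ(R_m − R̄_m)² = 194.5400  ⇒  Var(R_m) = 194.5400 / 5 = 38.9080
β = Cov / Var(R_m) = 32.3780 / 38.9080 = 0.8322
MRP = 5.9% − 2.0% = 3.90%
E(R) = R_f + β × MRP = 2.0% + 0.8322 × 3.9% = 5.25%

5.25%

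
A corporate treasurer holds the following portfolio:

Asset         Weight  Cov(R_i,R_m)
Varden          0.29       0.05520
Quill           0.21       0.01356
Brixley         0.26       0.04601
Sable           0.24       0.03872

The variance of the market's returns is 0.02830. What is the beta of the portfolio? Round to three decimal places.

β_Varden = 0.05520 / 0.02830 = 1.9505
β_Quill = 0.01356 / 0.02830 = 0.4792
β_Brixley = 0.04601 / 0.02830 = 1.6258
β_Sable = 0.03872 / 0.02830 = 1.3682
β_P = Σ w_i β_i = 0.29×1.9505 + 0.21×0.4792 + 0.26×1.6258 + 0.24×1.3682 = 1.4174

1.417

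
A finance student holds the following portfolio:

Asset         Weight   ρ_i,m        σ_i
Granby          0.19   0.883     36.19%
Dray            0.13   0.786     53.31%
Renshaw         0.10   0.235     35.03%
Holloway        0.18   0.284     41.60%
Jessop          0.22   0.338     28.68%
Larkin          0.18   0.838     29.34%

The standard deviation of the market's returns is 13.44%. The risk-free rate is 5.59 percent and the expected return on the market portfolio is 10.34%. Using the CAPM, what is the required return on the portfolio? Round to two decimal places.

13.02%

β_Granby = 0.883 × 36.19% / 13.44% = 2.3777
β_Dray = 0.786 × 53.31% / 13.44% = 3.1177
β_Renshaw = 0.235 × 35.03% / 13.44% = 0.6125
β_Holloway = 0.284 × 41.60% / 13.44% = 0.8790
β_Jessop = 0.338 × 28.68% / 13.44% = 0.7213
β_Larkin = 0.838 × 29.34% / 13.44% = 1.8294
β_P = Σ w_i β_i = 0.19×2.3777 + 0.13×3.1177 + 0.10×0.6125 + 0.18×0.8790 + 0.22×0.7213 + 0.18×1.8294 = 1.5645
MRP = 10.34% − 5.59% = 4.75%
E(R_P) = R_f + β_P × MRP = 5.59% + 1.5645 × 4.75% = 13.02%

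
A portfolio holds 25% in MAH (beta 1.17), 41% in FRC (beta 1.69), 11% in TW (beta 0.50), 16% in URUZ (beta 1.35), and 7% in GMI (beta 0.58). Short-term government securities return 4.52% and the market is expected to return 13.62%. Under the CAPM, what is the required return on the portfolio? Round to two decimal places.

β_P = Σ w_i β_i = 0.25×1.17 + 0.41×1.69 + 0.11×0.50 + 0.16×1.35 + 0.07×0.58 = 1.2970
MRP = 13.62% − 4.52% = 9.10%
E(R_P) = R_f + β_P × MRP = 4.52% + 1.2970 × 9.10% = 16.32%

16.32%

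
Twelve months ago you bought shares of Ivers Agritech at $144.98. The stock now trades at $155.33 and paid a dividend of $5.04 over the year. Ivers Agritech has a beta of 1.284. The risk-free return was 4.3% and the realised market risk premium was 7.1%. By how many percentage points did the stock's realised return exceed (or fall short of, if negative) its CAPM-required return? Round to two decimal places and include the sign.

Realised HPR = (P1 + D1 − P0) / P0 = (155.33 + 5.04 − 144.98) / 144.98 = 15.39 / 144.98 = 10.6153%
CAPM required = R_f + β·MRP = 4.3% + 1.284 × 7.1% = 13.4164%
α = realised − required = 10.6153% − 13.4164% = -2.80%

-2.80%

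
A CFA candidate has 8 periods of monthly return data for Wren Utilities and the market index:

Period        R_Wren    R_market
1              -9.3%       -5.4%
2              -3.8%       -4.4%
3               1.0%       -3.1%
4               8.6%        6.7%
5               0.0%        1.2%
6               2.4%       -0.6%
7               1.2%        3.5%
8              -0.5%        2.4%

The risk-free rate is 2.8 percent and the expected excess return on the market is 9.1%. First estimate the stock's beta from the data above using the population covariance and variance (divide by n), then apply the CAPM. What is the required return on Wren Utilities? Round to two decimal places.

Mean R_i = (-9.3 − 3.8 + 1.0 + 8.6 + 0.0 + 2.4 + 1.2 − 0.5) / 8 = -0.0500%
Mean R_m = (-5.4 − 4.4 − 3.1 + 6.7 + 1.2 − 0.6 + 3.5 + 2.4) / 8 = 0.0375%
Σ(R_i − R̄_i)(R_m − R̄_m) = 123.0350  ⇒  Cov = 123.0350 / 8 = 15.3794
Σ(R_m − R̄_m)² = 122.8188  ⇒  Var(R_m) = 122.8188 / 8 = 15.3524
β = Cov / Var(R_m) = 15.3794 / 15.3524 = 1.0018
E(R) = R_f + β × MRP = 2.8% + 1.0018 × 9.1% = 11.92%

11.92%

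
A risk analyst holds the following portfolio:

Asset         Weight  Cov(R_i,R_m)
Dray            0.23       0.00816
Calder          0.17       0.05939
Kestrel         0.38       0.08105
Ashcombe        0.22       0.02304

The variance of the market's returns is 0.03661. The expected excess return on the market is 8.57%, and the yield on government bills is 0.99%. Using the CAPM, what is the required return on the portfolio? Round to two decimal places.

β_Dray = 0.00816 / 0.03661 = 0.2229
β_Calder = 0.05939 / 0.03661 = 1.6222
β_Kestrel = 0.08105 / 0.03661 = 2.2139
β_Ashcombe = 0.02304 / 0.03661 = 0.6293
β_P = Σ w_i β_i = 0.23×0.2229 + 0.17×1.6222 + 0.38×2.2139 + 0.22×0.6293 = 1.3068
E(R_P) = R_f + β_P × MRP = 0.99% + 1.3068 × 8.57% = 12.19%

12.19%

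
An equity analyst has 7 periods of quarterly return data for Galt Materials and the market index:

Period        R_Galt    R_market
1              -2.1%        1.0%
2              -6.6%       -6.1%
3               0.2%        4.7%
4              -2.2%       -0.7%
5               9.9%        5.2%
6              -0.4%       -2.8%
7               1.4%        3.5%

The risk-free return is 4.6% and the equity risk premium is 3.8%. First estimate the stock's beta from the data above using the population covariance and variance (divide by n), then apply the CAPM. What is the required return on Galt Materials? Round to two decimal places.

Mean R_i = (-2.1 − 6.6 + 0.2 − 2.2 + 9.9 − 0.4 + 1.4) / 7 = 0.0286%
Mean R_m = (1.0 − 6.1 + 4.7 − 0.7 + 5.2 − 2.8 + 3.5) / 7 = 0.6857%
Σ(R_i − R̄_i)(R_m − R̄_m) = 98.0029  ⇒  Cov = 98.0029 / 7 = 14.0004
Σ(R_m − R̄_m)² = 104.6286  ⇒  Var(R_m) = 104.6286 / 7 = 14.9469
β = Cov / Var(R_m) = 14.0004 / 14.9469 = 0.9367
E(R) = R_f + β × MRP = 4.6% + 0.9367 × 3.8% = 8.16%

8.16%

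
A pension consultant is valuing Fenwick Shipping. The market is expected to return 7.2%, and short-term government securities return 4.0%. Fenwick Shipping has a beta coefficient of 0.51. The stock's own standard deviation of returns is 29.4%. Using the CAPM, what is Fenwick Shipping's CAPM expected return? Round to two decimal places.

Market risk premium = E(R_m) − R_f = 7.2% − 4.0% = 3.20%
E(R) = R_f + β × MRP = 4.0% + 0.51 × 3.2% = 5.63%

5.63%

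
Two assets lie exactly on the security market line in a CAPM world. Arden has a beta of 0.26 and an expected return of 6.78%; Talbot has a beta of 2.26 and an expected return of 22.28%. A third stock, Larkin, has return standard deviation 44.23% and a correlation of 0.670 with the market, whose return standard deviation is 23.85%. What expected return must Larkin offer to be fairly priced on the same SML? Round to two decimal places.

14.39%

MRP = (22.28% − 6.78%) / (2.26 − 0.26) = 7.7500%
R_f = 6.78% − 0.26 × 7.7500% = 4.7650%
β_Larkin = ρ·σ_i/σ_m = 0.670 × 44.23 / 23.85 = 1.2425
E(R_Larkin) = R_f + β × MRP = 4.7650% + 1.2425 × 7.7500% = 14.39%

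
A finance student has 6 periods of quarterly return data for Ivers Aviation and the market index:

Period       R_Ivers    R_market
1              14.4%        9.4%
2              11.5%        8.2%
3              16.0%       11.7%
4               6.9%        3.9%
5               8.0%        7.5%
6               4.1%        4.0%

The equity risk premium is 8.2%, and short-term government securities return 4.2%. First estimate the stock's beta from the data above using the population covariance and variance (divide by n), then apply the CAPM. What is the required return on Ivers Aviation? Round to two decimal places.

Mean R_i = (14.4 + 11.5 + 16.0 + 6.9 + 8.0 + 4.1) / 6 = 10.1500%
Mean R_m = (9.4 + 8.2 + 11.7 + 3.9 + 7.5 + 4.0) / 6 = 7.4500%
Σ(R_i − R̄_i)(R_m − R̄_m) = 66.4650  ⇒  Cov = 66.4650 / 6 = 11.0775
Σ(R_m − R̄_m)² = 46.9350  ⇒  Var(R_m) = 46.9350 / 6 = 7.8225
β = Cov / Var(R_m) = 11.0775 / 7.8225 = 1.4161
E(R) = R_f + β × MRP = 4.2% + 1.4161 × 8.2% = 15.81%

15.81%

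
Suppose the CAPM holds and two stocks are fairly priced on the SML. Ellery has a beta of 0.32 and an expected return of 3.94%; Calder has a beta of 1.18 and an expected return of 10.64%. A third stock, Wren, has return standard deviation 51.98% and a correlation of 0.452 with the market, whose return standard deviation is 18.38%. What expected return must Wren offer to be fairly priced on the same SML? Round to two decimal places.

MRP = (10.64% − 3.94%) / (1.18 − 0.32) = 7.7907%
R_f = 3.94% − 0.32 × 7.7907% = 1.4470%
β_Wren = ρ·σ_i/σ_m = 0.452 × 51.98 / 18.38 = 1.2783
E(R_Wren) = R_f + β × MRP = 1.4470% + 1.2783 × 7.7907% = 11.41%

11.41%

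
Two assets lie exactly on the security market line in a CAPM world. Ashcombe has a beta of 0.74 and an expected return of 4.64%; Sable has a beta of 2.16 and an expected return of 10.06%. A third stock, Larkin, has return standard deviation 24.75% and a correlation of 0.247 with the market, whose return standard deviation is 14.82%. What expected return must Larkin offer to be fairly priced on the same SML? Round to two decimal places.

3.39%

MRP = (10.06% − 4.64%) / (2.16 − 0.74) = 3.8169%
R_f = 4.64% − 0.74 × 3.8169% = 1.8155%
β_Larkin = ρ·σ_i/σ_m = 0.247 × 24.75 / 14.82 = 0.4125
E(R_Larkin) = R_f + β × MRP = 1.8155% + 0.4125 × 3.8169% = 3.39%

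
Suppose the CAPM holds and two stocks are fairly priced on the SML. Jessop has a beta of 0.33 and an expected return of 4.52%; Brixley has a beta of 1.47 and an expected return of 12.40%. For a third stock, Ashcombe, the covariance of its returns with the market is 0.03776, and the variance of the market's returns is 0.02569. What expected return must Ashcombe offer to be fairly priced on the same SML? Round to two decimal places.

12.40%

MRP = (12.40% − 4.52%) / (1.47 − 0.33) = 6.9123%
R_f = 4.52% − 0.33 × 6.9123% = 2.2389%
β_Ashcombe = Cov / Var(R_m) = 0.03776 / 0.02569 = 1.4698
E(R_Ashcombe) = R_f + β × MRP = 2.2389% + 1.4698 × 6.9123% = 12.40%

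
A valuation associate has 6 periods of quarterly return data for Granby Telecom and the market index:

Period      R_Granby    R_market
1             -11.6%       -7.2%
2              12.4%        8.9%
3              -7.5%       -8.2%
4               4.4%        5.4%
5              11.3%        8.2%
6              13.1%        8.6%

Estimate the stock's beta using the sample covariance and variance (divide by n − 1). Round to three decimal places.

Mean R_i = (-11.6 + 12.4 − 7.5 + 4.4 + 11.3 + 13.1) / 6 = 3.6833%
Mean R_m = (-7.2 + 8.9 − 8.2 + 5.4 + 8.2 + 8.6) / 6 = 2.6167%
Σ(R_i − R̄_i)(R_m − R̄_m) = 426.6317  ⇒  Cov = 426.6317 / 5 = 85.3263
Σ(R_m − R̄_m)² = 327.5683  ⇒  Var(R_m) = 327.5683 / 5 = 65.5137
β = Cov / Var(R_m) = 85.3263 / 65.5137 = 1.3024

1.302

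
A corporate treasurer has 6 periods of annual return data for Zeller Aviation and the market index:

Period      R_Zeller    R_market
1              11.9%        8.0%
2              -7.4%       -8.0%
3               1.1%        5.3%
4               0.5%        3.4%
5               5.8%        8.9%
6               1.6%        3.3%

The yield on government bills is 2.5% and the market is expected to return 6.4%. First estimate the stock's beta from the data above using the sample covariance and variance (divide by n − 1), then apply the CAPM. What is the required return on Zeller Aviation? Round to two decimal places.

6.12%

Mean R_i = (11.9 − 7.4 + 1.1 + 0.5 + 5.8 + 1.6) / 6 = 2.2500%
Mean R_m = (8.0 − 8.0 + 5.3 + 3.4 + 8.9 + 3.3) / 6 = 3.4833%
Σ(R_i − R̄_i)(R_m − R̄_m) = 171.8050  ⇒  Cov = 171.8050 / 5 = 34.3610
Σ(R_m − R̄_m)² = 184.9483  ⇒  Var(R_m) = 184.9483 / 5 = 36.9897
β = Cov / Var(R_m) = 34.3610 / 36.9897 = 0.9289
MRP = 6.4% − 2.5% = 3.90%
E(R) = R_f + β × MRP = 2.5% + 0.9289 × 3.9% = 6.12%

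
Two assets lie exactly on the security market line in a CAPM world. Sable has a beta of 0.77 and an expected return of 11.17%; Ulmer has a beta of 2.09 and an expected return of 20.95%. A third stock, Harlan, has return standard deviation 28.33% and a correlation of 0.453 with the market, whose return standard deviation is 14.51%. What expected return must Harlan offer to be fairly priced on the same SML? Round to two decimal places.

MRP = (20.95% − 11.17%) / (2.09 − 0.77) = 7.4091%
R_f = 11.17% − 0.77 × 7.4091% = 5.4650%
β_Harlan = ρ·σ_i/σ_m = 0.453 × 28.33 / 14.51 = 0.8845
E(R_Harlan) = R_f + β × MRP = 5.4650% + 0.8845 × 7.4091% = 12.02%

12.02%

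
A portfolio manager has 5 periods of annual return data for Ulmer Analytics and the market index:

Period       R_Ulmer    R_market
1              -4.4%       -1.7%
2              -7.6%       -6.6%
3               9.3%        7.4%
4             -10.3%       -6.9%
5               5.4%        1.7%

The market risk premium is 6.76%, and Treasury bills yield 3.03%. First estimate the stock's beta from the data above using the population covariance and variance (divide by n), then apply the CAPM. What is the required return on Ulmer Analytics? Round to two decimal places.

12.28%

Mean R_i = (-4.4 − 7.6 + 9.3 − 10.3 + 5.4) / 5 = -1.5200%
Mean R_m = (-1.7 − 6.6 + 7.4 − 6.9 + 1.7) / 5 = -1.2200%
Σ(R_i − R̄_i)(R_m − R̄_m) = 197.4380  ⇒  Cov = 197.4380 / 5 = 39.4876
Σ(R_m − R̄_m)² = 144.2680  ⇒  Var(R_m) = 144.2680 / 5 = 28.8536
β = Cov / Var(R_m) = 39.4876 / 28.8536 = 1.3686
E(R) = R_f + β × MRP = 3.03% + 1.3686 × 6.76% = 12.28%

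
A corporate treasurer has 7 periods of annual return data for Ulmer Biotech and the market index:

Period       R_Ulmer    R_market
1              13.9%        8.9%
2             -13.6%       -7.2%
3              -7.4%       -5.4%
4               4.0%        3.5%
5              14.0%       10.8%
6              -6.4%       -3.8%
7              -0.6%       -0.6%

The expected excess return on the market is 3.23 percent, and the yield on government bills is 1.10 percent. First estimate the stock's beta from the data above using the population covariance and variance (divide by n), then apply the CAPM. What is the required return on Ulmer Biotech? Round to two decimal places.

5.95%

Mean R_i = (13.9 − 13.6 − 7.4 + 4.0 + 14.0 − 6.4 − 0.6) / 7 = 0.5571%
Mean R_m = (8.9 − 7.2 − 5.4 + 3.5 + 10.8 − 3.8 − 0.6) / 7 = 0.8857%
Σ(R_i − R̄_i)(R_m − R̄_m) = 448.0157  ⇒  Cov = 448.0157 / 7 = 64.0022
Σ(R_m − R̄_m)² = 298.4086  ⇒  Var(R_m) = 298.4086 / 7 = 42.6298
β = Cov / Var(R_m) = 64.0022 / 42.6298 = 1.5013
E(R) = R_f + β × MRP = 1.10% + 1.5013 × 3.23% = 5.95%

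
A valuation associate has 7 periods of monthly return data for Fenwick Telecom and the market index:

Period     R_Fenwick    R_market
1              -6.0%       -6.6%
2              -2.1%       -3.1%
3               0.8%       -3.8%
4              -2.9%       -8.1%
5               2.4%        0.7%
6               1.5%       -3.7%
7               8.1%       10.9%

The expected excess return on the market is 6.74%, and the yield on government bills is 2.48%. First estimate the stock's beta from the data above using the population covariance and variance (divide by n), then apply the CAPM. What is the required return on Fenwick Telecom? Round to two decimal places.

Mean R_i = (-6.0 − 2.1 + 0.8 − 2.9 + 2.4 + 1.5 + 8.1) / 7 = 0.2571%
Mean R_m = (-6.6 − 3.1 − 3.8 − 8.1 + 0.7 − 3.7 + 10.9) / 7 = -1.9571%
Σ(R_i − R̄_i)(R_m − R̄_m) = 154.5029  ⇒  Cov = 154.5029 / 7 = 22.0718
Σ(R_m − R̄_m)² = 239.3971  ⇒  Var(R_m) = 239.3971 / 7 = 34.1996
β = Cov / Var(R_m) = 22.0718 / 34.1996 = 0.6454
E(R) = R_f + β × MRP = 2.48% + 0.6454 × 6.74% = 6.83%

6.83%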